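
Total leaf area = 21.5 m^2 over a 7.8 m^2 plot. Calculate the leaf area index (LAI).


Formula: LAI = total leaf area / ground area  (dimensionless)
LAI = 21.5 m^2 / 7.8 m^2
LAI = 2.76

2.76


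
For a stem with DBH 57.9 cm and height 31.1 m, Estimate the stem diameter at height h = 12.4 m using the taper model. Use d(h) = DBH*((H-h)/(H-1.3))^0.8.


Taper: d(h) = DBH * ((H - h) / (H - 1.3))^0.8
Numerator = H - h = 31.1 - 12.4 = 18.7 m
Denominator = H - 1.3 = 31.1 - 1.3 = 29.8 m
Ratio = 18.7 / 29.8 = 0.62752
d = 57.9 * 0.62752^0.8 = 39.9 cm

39.9


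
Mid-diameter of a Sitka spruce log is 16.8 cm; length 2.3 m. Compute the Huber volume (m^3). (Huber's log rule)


Huber: V = Am * L,  Am = pi*(Dm/200)^2
Am = pi*(16.8/200)^2 = 0.022167 m^2
V = 0.022167*2.3 = 0.051 m^3

0.051


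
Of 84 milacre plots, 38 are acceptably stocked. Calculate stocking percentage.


Formula: Stocking % = stocked plots / total plots * 100
Stocking = 38 / 84 * 100
Stocking = 0.4524 * 100 = 45.2%

45.2


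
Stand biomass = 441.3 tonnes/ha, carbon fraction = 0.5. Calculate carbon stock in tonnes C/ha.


Formula: Carbon Stock = Biomass * Carbon Fraction
C = 441.3 t/ha * 0.5
C = 220.7 t C/ha

220.7


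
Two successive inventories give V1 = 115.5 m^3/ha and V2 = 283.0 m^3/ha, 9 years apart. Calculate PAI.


Formula: PAI = (V_T2 - V_T1) / (T2 - T1)
Volume increment = 283.0 - 115.5 = 167.5 m^3/ha
PAI = 167.5 / 9 = 18.61 m^3/ha/year

18.61


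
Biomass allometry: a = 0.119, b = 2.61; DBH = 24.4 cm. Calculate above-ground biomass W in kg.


Formula: W = a * DBH^b  (allometric power law)
DBH^b = 24.4^2.61 = 4179.1451
W = 0.119 * 4179.1451 = 497.3 kg

497.3


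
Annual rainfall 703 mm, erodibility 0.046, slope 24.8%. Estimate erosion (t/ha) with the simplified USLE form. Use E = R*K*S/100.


Formula: E = R * K * S / 100  (simplified USLE)
R * K = 703 * 0.046 = 32.338
E = 32.338 * 24.8 / 100 = 8.02 t/ha

8.02


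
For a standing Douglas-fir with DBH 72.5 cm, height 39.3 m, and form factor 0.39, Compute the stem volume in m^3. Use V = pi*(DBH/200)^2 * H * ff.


Formula: V = pi * (DBH/200)^2 * H * ff
Radius = DBH/200 = 72.5/200 = 0.3625 m
Radius^2 = 0.3625^2 = 0.13140625 m^2
V = pi * 0.13140625 * 39.3 * 0.39
V = 6.327 m^3

6.327


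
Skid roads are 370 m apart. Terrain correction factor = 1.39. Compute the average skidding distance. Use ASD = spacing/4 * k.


Formula: ASD = (spacing / 4) * correction
Uncorrected distance = spacing / 4 = 370 / 4 = 92.5 m
ASD = 92.5 * 1.39 = 129 m

129


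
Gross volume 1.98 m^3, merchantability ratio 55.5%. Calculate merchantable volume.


Formula: MV = V_total * (merchantable_pct / 100)
Merchantable fraction = 55.5% / 100 = 0.555
MV = 1.98 m^3 * 0.555 = 1.099 m^3

1.099


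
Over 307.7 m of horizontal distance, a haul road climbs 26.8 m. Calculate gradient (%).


Formula: Gradient = rise / run * 100
Gradient = 26.8 / 307.7 * 100 = 8.7%

8.7


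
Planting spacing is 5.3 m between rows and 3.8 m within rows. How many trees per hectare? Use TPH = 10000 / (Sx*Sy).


Formula: TPH = 10000 m^2/ha / (spacing_x * spacing_y)
Area per tree = 5.3 m * 3.8 m = 20.14 m^2
TPH = 10000 / 20.14 = 497 trees/ha

497


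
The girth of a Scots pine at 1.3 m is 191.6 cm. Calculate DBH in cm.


Formula: DBH = C / pi
DBH = 191.6 / pi
pi = 3.14159...
DBH = 61.0 cm

61.0


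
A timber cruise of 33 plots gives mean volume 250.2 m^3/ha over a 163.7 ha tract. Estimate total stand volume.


Formula: Total Volume = Mean Volume per ha * Total Area
Total Volume = 250.2 m^3/ha * 163.7 ha
Total Volume = 40958 m^3

40958


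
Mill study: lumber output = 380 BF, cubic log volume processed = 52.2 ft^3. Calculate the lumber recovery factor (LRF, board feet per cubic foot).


Formula: LRF = Lumber Output (BF) / Log Input (ft^3)
LRF = 380 BF / 52.2 ft^3
LRF = 7.28 BF/ft^3

7.28


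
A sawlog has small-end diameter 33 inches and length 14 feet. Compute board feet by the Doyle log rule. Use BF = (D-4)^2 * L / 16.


Doyle: BF = (D - 4)^2 * L / 16
Adjusted diameter = 33 - 4 = 29 in
(D-4)^2 = 29^2 = 841
BF = 841 * 14 / 16 = 736 BF

736


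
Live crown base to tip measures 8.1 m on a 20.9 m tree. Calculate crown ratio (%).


Formula: Crown Ratio = (Crown Length / Total Height) * 100
CR = (8.1 m / 20.9 m) * 100
CR = 0.3876 * 100 = 38.8%

38.8


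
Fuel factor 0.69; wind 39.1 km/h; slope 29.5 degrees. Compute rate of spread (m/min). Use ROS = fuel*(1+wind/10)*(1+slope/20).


Formula: ROS = fuel * (1 + wind/10) * (1 + slope/20)
Wind factor = 1 + 39.1/10 = 4.91
Slope factor = 1 + 29.5/20 = 2.475
ROS = 0.69 * 4.91 * 2.475 = 8.39 m/min

8.39


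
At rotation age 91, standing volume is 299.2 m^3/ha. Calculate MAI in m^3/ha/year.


Formula: MAI = Total Volume / Stand Age
MAI = 299.2 m^3/ha / 91 years
MAI = 3.29 m^3/ha/year

3.29


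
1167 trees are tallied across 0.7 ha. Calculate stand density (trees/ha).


Formula: Stand Density = N_trees / Area_ha
Density = 1167 trees / 0.7 ha
Density = 1667 trees/ha

1667


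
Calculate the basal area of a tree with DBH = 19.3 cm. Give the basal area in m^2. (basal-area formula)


Formula: BA = pi * (DBH/2)^2 / 10000  (cm^2 to m^2)
Radius = DBH/2 = 19.3/2 = 9.65 cm
BA = pi * 9.65^2 / 10000
   = 292.553 cm^2 / 10000
   = 0.0293 m^2

0.0293


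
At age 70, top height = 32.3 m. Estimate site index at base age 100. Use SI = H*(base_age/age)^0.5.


Formula: SI = H_dom * (base_age / age)^0.5
Age ratio = 100 / 70 = 1.42857
sqrt(age_ratio) = 1.19523
SI = 32.3 * 1.19523 = 38.6 m

38.6


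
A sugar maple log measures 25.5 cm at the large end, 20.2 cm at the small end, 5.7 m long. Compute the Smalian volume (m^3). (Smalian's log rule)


Smalian: V = (A1 + A2)/2 * L,  A = pi*(D/200)^2
A1 = pi*(25.5/200)^2 = 0.051071 m^2
A2 = pi*(20.2/200)^2 = 0.032047 m^2
V = (0.051071+0.032047)/2*5.7 = 0.2369 m^3

0.2369


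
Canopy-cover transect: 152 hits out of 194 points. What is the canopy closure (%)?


Formula: Canopy closure = covered points / total points * 100
Closure = 152 / 194 * 100
Closure = 0.7835 * 100 = 78.4%

78.4


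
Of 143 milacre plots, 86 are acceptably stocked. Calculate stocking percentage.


Formula: Stocking % = stocked plots / total plots * 100
Stocking = 86 / 143 * 100
Stocking = 0.6014 * 100 = 60.1%

60.1


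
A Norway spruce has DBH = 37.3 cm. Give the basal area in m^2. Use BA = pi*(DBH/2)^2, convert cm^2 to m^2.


Formula: BA = pi * (DBH/2)^2 / 10000  (cm^2 to m^2)
Radius = DBH/2 = 37.3/2 = 18.65 cm
BA = pi * 18.65^2 / 10000
   = 1092.7166 cm^2 / 10000
   = 0.1093 m^2

0.1093


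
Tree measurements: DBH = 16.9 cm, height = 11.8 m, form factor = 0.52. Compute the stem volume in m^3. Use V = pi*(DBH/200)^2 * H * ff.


Formula: V = pi * (DBH/200)^2 * H * ff
Radius = DBH/200 = 16.9/200 = 0.0845 m
Radius^2 = 0.0845^2 = 0.00714025 m^2
V = pi * 0.00714025 * 11.8 * 0.52
V = 0.138 m^3

0.138


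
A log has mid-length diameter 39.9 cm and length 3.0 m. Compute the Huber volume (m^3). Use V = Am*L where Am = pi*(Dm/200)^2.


Huber: V = Am * L,  Am = pi*(Dm/200)^2
Am = pi*(39.9/200)^2 = 0.125036 m^2
V = 0.125036*3.0 = 0.3751 m^3

0.3751


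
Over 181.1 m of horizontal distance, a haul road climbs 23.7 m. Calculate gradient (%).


Formula: Gradient = rise / run * 100
Gradient = 23.7 / 181.1 * 100 = 13.1%

13.1


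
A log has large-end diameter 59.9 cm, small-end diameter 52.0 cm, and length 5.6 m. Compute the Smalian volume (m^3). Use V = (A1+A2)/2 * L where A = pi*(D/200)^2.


Smalian: V = (A1 + A2)/2 * L,  A = pi*(D/200)^2
A1 = pi*(59.9/200)^2 = 0.281802 m^2
A2 = pi*(52.0/200)^2 = 0.212372 m^2
V = (0.281802+0.212372)/2*5.6 = 1.3837 m^3

1.3837


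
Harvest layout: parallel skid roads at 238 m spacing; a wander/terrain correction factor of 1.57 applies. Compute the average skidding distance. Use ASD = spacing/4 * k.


Formula: ASD = (spacing / 4) * correction
Uncorrected distance = spacing / 4 = 238 / 4 = 59.5 m
ASD = 59.5 * 1.57 = 93 m

93


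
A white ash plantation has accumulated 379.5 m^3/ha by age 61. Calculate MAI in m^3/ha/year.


Formula: MAI = Total Volume / Stand Age
MAI = 379.5 m^3/ha / 61 years
MAI = 6.22 m^3/ha/year

6.22


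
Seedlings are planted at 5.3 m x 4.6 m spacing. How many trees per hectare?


Formula: TPH = 10000 m^2/ha / (spacing_x * spacing_y)
Area per tree = 5.3 m * 4.6 m = 24.38 m^2
TPH = 10000 / 24.38 = 410 trees/ha

410


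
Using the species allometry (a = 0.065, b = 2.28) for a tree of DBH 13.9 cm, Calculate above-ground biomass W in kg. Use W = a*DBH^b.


Formula: W = a * DBH^b  (allometric power law)
DBH^b = 13.9^2.28 = 403.7139
W = 0.065 * 403.7139 = 26.2 kg

26.2


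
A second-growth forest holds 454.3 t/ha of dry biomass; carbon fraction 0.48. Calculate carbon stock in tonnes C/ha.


Formula: Carbon Stock = Biomass * Carbon Fraction
C = 454.3 t/ha * 0.48
C = 218.1 t C/ha

218.1


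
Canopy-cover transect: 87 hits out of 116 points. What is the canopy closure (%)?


Formula: Canopy closure = covered points / total points * 100
Closure = 87 / 116 * 100
Closure = 0.75 * 100 = 75.0%

75.0


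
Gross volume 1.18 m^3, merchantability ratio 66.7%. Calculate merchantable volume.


Formula: MV = V_total * (merchantable_pct / 100)
Merchantable fraction = 66.7% / 100 = 0.667
MV = 1.18 m^3 * 0.667 = 0.787 m^3

0.787


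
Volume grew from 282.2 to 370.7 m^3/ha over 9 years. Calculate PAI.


Formula: PAI = (V_T2 - V_T1) / (T2 - T1)
Volume increment = 370.7 - 282.2 = 88.5 m^3/ha
PAI = 88.5 / 9 = 9.83 m^3/ha/year

9.83


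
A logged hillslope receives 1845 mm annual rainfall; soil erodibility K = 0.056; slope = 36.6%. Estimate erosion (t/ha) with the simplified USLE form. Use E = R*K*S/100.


Formula: E = R * K * S / 100  (simplified USLE)
R * K = 1845 * 0.056 = 103.32
E = 103.32 * 36.6 / 100 = 37.82 t/ha

37.82


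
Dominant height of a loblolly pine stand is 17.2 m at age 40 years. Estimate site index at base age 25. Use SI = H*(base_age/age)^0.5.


Formula: SI = H_dom * (base_age / age)^0.5
Age ratio = 25 / 40 = 0.625
sqrt(age_ratio) = 0.79057
SI = 17.2 * 0.79057 = 13.6 m

13.6


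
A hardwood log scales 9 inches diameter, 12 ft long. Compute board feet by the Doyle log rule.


Doyle: BF = (D - 4)^2 * L / 16
Adjusted diameter = 9 - 4 = 5 in
(D-4)^2 = 5^2 = 25
BF = 25 * 12 / 16 = 19 BF

19


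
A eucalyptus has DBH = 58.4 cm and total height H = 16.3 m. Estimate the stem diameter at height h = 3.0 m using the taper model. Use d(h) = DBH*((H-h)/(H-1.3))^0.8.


Taper: d(h) = DBH * ((H - h) / (H - 1.3))^0.8
Numerator = H - h = 16.3 - 3.0 = 13.3 m
Denominator = H - 1.3 = 16.3 - 1.3 = 15.0 m
Ratio = 13.3 / 15.0 = 0.88667
d = 58.4 * 0.88667^0.8 = 53.0 cm

53.0


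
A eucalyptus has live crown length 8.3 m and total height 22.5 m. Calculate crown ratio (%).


Formula: Crown Ratio = (Crown Length / Total Height) * 100
CR = (8.3 m / 22.5 m) * 100
CR = 0.3689 * 100 = 36.9%

36.9


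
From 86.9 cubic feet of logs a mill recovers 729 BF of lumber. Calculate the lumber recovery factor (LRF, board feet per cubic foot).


Formula: LRF = Lumber Output (BF) / Log Input (ft^3)
LRF = 729 BF / 86.9 ft^3
LRF = 8.39 BF/ft^3

8.39


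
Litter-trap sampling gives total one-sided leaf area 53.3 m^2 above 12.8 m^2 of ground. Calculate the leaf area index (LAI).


Formula: LAI = total leaf area / ground area  (dimensionless)
LAI = 53.3 m^2 / 12.8 m^2
LAI = 4.16

4.16


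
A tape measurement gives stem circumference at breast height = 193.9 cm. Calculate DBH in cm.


Formula: DBH = C / pi
DBH = 193.9 / pi
pi = 3.14159...
DBH = 61.7 cm

61.7


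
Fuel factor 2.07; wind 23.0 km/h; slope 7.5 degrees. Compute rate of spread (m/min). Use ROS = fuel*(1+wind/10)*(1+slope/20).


Formula: ROS = fuel * (1 + wind/10) * (1 + slope/20)
Wind factor = 1 + 23.0/10 = 3.3
Slope factor = 1 + 7.5/20 = 1.375
ROS = 2.07 * 3.3 * 1.375 = 9.39 m/min

9.39


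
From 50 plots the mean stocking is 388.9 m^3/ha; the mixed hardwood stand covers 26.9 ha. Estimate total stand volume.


Formula: Total Volume = Mean Volume per ha * Total Area
Total Volume = 388.9 m^3/ha * 26.9 ha
Total Volume = 10461 m^3

10461


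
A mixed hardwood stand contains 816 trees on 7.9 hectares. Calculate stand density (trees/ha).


Formula: Stand Density = N_trees / Area_ha
Density = 816 trees / 7.9 ha
Density = 103 trees/ha

103


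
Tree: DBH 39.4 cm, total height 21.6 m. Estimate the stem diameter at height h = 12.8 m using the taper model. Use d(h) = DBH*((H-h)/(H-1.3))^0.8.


Taper: d(h) = DBH * ((H - h) / (H - 1.3))^0.8
Numerator = H - h = 21.6 - 12.8 = 8.8 m
Denominator = H - 1.3 = 21.6 - 1.3 = 20.3 m
Ratio = 8.8 / 20.3 = 0.4335
d = 39.4 * 0.4335^0.8 = 20.2 cm

20.2


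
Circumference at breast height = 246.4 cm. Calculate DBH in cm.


Formula: DBH = C / pi
DBH = 246.4 / pi
pi = 3.14159...
DBH = 78.4 cm

78.4


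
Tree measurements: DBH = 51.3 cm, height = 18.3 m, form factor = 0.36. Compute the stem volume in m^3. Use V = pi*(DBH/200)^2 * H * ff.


Formula: V = pi * (DBH/200)^2 * H * ff
Radius = DBH/200 = 51.3/200 = 0.2565 m
Radius^2 = 0.2565^2 = 0.06579225 m^2
V = pi * 0.06579225 * 18.3 * 0.36
V = 1.362 m^3

1.362


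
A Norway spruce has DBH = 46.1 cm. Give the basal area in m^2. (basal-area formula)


Formula: BA = pi * (DBH/2)^2 / 10000  (cm^2 to m^2)
Radius = DBH/2 = 46.1/2 = 23.05 cm
BA = pi * 23.05^2 / 10000
   = 1669.136 cm^2 / 10000
   = 0.1669 m^2

0.1669


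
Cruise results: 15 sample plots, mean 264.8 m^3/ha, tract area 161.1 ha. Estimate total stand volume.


Formula: Total Volume = Mean Volume per ha * Total Area
Total Volume = 264.8 m^3/ha * 161.1 ha
Total Volume = 42659 m^3

42659


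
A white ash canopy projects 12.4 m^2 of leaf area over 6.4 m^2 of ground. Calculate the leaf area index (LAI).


Formula: LAI = total leaf area / ground area  (dimensionless)
LAI = 12.4 m^2 / 6.4 m^2
LAI = 1.94

1.94


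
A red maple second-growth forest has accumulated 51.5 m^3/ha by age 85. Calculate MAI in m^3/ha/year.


Formula: MAI = Total Volume / Stand Age
MAI = 51.5 m^3/ha / 85 years
MAI = 0.61 m^3/ha/year

0.61


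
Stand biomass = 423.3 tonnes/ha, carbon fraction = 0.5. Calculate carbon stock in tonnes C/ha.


Formula: Carbon Stock = Biomass * Carbon Fraction
C = 423.3 t/ha * 0.5
C = 211.7 t C/ha

211.7


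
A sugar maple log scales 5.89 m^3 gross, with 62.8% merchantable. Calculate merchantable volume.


Formula: MV = V_total * (merchantable_pct / 100)
Merchantable fraction = 62.8% / 100 = 0.628
MV = 5.89 m^3 * 0.628 = 3.699 m^3

3.699


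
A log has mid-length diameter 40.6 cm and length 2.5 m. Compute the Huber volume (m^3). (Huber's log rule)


Huber: V = Am * L,  Am = pi*(Dm/200)^2
Am = pi*(40.6/200)^2 = 0.129462 m^2
V = 0.129462*2.5 = 0.3237 m^3

0.3237


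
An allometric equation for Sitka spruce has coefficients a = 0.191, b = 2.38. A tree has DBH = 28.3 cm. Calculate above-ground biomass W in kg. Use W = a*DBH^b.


Formula: W = a * DBH^b  (allometric power law)
DBH^b = 28.3^2.38 = 2852.6712
W = 0.191 * 2852.6712 = 544.9 kg

544.9


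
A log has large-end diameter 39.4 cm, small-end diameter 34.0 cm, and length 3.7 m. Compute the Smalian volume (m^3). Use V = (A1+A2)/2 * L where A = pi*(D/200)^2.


Smalian: V = (A1 + A2)/2 * L,  A = pi*(D/200)^2
A1 = pi*(39.4/200)^2 = 0.121922 m^2
A2 = pi*(34.0/200)^2 = 0.090792 m^2
V = (0.121922+0.090792)/2*3.7 = 0.3935 m^3

0.3935


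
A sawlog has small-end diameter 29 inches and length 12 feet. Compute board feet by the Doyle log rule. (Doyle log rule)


Doyle: BF = (D - 4)^2 * L / 16
Adjusted diameter = 29 - 4 = 25 in
(D-4)^2 = 25^2 = 625
BF = 625 * 12 / 16 = 469 BF

469


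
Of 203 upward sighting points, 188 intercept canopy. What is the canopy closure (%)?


Formula: Canopy closure = covered points / total points * 100
Closure = 188 / 203 * 100
Closure = 0.9261 * 100 = 92.6%

92.6


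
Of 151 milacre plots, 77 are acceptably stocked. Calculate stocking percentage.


Formula: Stocking % = stocked plots / total plots * 100
Stocking = 77 / 151 * 100
Stocking = 0.5099 * 100 = 51.0%

51.0


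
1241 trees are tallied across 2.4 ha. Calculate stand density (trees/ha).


Formula: Stand Density = N_trees / Area_ha
Density = 1241 trees / 2.4 ha
Density = 517 trees/ha

517


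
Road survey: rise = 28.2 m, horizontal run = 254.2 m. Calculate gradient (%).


Formula: Gradient = rise / run * 100
Gradient = 28.2 / 254.2 * 100 = 11.1%

11.1


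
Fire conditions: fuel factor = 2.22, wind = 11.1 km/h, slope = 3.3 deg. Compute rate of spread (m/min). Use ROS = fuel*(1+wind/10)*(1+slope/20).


Formula: ROS = fuel * (1 + wind/10) * (1 + slope/20)
Wind factor = 1 + 11.1/10 = 2.11
Slope factor = 1 + 3.3/20 = 1.165
ROS = 2.22 * 2.11 * 1.165 = 5.46 m/min

5.46


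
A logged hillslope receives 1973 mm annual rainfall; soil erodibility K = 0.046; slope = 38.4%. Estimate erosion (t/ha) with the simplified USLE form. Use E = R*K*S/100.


Formula: E = R * K * S / 100  (simplified USLE)
R * K = 1973 * 0.046 = 90.758
E = 90.758 * 38.4 / 100 = 34.85 t/ha

34.85


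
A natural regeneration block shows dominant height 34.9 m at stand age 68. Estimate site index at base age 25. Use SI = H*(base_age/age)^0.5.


Formula: SI = H_dom * (base_age / age)^0.5
Age ratio = 25 / 68 = 0.36765
sqrt(age_ratio) = 0.60634
SI = 34.9 * 0.60634 = 21.2 m

21.2


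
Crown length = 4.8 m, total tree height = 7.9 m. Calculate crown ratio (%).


Formula: Crown Ratio = (Crown Length / Total Height) * 100
CR = (4.8 m / 7.9 m) * 100
CR = 0.6076 * 100 = 60.8%

60.8


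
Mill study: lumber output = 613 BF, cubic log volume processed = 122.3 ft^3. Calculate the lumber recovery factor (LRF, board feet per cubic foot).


Formula: LRF = Lumber Output (BF) / Log Input (ft^3)
LRF = 613 BF / 122.3 ft^3
LRF = 5.01 BF/ft^3

5.01


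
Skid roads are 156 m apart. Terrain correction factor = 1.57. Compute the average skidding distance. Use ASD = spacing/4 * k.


Formula: ASD = (spacing / 4) * correction
Uncorrected distance = spacing / 4 = 156 / 4 = 39 m
ASD = 39 * 1.57 = 61 m

61


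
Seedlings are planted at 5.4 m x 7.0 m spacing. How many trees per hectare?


Formula: TPH = 10000 m^2/ha / (spacing_x * spacing_y)
Area per tree = 5.4 m * 7.0 m = 37.8 m^2
TPH = 10000 / 37.8 = 265 trees/ha

265


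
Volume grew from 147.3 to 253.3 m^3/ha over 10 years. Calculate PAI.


Formula: PAI = (V_T2 - V_T1) / (T2 - T1)
Volume increment = 253.3 - 147.3 = 106.0 m^3/ha
PAI = 106.0 / 10 = 10.6 m^3/ha/year

10.6


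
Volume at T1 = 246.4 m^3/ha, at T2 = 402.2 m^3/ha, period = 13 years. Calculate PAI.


Formula: PAI = (V_T2 - V_T1) / (T2 - T1)
Volume increment = 402.2 - 246.4 = 155.8 m^3/ha
PAI = 155.8 / 13 = 11.98 m^3/ha/year

11.98


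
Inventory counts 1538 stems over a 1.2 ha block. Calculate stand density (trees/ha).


Formula: Stand Density = N_trees / Area_ha
Density = 1538 trees / 1.2 ha
Density = 1282 trees/ha

1282


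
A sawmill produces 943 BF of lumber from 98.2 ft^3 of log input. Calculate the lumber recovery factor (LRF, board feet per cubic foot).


Formula: LRF = Lumber Output (BF) / Log Input (ft^3)
LRF = 943 BF / 98.2 ft^3
LRF = 9.6 BF/ft^3

9.6


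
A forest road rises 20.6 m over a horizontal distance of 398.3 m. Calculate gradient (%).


Formula: Gradient = rise / run * 100
Gradient = 20.6 / 398.3 * 100 = 5.2%

5.2


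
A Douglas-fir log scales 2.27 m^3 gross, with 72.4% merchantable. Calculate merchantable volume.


Formula: MV = V_total * (merchantable_pct / 100)
Merchantable fraction = 72.4% / 100 = 0.724
MV = 2.27 m^3 * 0.724 = 1.643 m^3

1.643


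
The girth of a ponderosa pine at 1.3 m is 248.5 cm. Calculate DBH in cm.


Formula: DBH = C / pi
DBH = 248.5 / pi
pi = 3.14159...
DBH = 79.1 cm

79.1


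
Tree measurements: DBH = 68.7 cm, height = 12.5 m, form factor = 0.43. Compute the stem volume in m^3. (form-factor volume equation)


Formula: V = pi * (DBH/200)^2 * H * ff
Radius = DBH/200 = 68.7/200 = 0.3435 m
Radius^2 = 0.3435^2 = 0.11799225 m^2
V = pi * 0.11799225 * 12.5 * 0.43
V = 1.992 m^3

1.992


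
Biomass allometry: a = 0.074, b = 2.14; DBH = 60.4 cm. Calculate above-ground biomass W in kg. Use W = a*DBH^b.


Formula: W = a * DBH^b  (allometric power law)
DBH^b = 60.4^2.14 = 6477.6734
W = 0.074 * 6477.6734 = 479.3 kg

479.3


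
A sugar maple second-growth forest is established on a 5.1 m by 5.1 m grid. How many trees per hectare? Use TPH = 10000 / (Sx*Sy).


Formula: TPH = 10000 m^2/ha / (spacing_x * spacing_y)
Area per tree = 5.1 m * 5.1 m = 26.01 m^2
TPH = 10000 / 26.01 = 384 trees/ha

384


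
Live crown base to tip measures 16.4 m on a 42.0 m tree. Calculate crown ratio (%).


Formula: Crown Ratio = (Crown Length / Total Height) * 100
CR = (16.4 m / 42.0 m) * 100
CR = 0.3905 * 100 = 39.0%

39.0


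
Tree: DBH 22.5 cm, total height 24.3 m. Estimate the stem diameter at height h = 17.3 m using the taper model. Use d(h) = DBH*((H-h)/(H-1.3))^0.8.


Taper: d(h) = DBH * ((H - h) / (H - 1.3))^0.8
Numerator = H - h = 24.3 - 17.3 = 7.0 m
Denominator = H - 1.3 = 24.3 - 1.3 = 23.0 m
Ratio = 7.0 / 23.0 = 0.30435
d = 22.5 * 0.30435^0.8 = 8.7 cm

8.7


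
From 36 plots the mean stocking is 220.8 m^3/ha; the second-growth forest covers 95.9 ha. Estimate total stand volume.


Formula: Total Volume = Mean Volume per ha * Total Area
Total Volume = 220.8 m^3/ha * 95.9 ha
Total Volume = 21175 m^3

21175


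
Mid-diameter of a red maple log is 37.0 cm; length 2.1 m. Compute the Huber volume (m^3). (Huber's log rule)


Huber: V = Am * L,  Am = pi*(Dm/200)^2
Am = pi*(37.0/200)^2 = 0.107521 m^2
V = 0.107521*2.1 = 0.2258 m^3

0.2258


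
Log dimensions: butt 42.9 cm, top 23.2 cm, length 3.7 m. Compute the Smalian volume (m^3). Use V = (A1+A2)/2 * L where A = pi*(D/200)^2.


Smalian: V = (A1 + A2)/2 * L,  A = pi*(D/200)^2
A1 = pi*(42.9/200)^2 = 0.144545 m^2
A2 = pi*(23.2/200)^2 = 0.042273 m^2
V = (0.144545+0.042273)/2*3.7 = 0.3456 m^3

0.3456


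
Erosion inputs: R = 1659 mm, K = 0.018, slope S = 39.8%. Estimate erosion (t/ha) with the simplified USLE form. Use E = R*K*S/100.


Formula: E = R * K * S / 100  (simplified USLE)
R * K = 1659 * 0.018 = 29.862
E = 29.862 * 39.8 / 100 = 11.89 t/ha

11.89


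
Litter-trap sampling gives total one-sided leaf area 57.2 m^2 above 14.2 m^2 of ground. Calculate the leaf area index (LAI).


Formula: LAI = total leaf area / ground area  (dimensionless)
LAI = 57.2 m^2 / 14.2 m^2
LAI = 4.03

4.03


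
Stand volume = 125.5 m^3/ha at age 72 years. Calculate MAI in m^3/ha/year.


Formula: MAI = Total Volume / Stand Age
MAI = 125.5 m^3/ha / 72 years
MAI = 1.74 m^3/ha/year

1.74


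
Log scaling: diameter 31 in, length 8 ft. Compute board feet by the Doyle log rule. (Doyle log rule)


Doyle: BF = (D - 4)^2 * L / 16
Adjusted diameter = 31 - 4 = 27 in
(D-4)^2 = 27^2 = 729
BF = 729 * 8 / 16 = 365 BF

365


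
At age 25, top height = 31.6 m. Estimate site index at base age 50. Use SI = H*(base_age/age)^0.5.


Formula: SI = H_dom * (base_age / age)^0.5
Age ratio = 50 / 25 = 2.0
sqrt(age_ratio) = 1.41421
SI = 31.6 * 1.41421 = 44.7 m

44.7


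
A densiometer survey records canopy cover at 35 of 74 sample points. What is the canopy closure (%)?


Formula: Canopy closure = covered points / total points * 100
Closure = 35 / 74 * 100
Closure = 0.473 * 100 = 47.3%

47.3


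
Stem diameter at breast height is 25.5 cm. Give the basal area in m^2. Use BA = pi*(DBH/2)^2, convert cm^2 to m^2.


Formula: BA = pi * (DBH/2)^2 / 10000  (cm^2 to m^2)
Radius = DBH/2 = 25.5/2 = 12.75 cm
BA = pi * 12.75^2 / 10000
   = 510.7052 cm^2 / 10000
   = 0.0511 m^2

0.0511


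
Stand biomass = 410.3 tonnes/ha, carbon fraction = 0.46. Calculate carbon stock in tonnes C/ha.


Formula: Carbon Stock = Biomass * Carbon Fraction
C = 410.3 t/ha * 0.46
C = 188.7 t C/ha

188.7


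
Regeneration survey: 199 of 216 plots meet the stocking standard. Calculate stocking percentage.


Formula: Stocking % = stocked plots / total plots * 100
Stocking = 199 / 216 * 100
Stocking = 0.9213 * 100 = 92.1%

92.1


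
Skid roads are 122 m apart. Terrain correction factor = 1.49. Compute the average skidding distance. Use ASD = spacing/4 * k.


Formula: ASD = (spacing / 4) * correction
Uncorrected distance = spacing / 4 = 122 / 4 = 30.5 m
ASD = 30.5 * 1.49 = 45 m

45


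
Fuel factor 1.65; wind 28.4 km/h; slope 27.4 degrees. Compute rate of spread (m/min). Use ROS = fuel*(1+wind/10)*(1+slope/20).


Formula: ROS = fuel * (1 + wind/10) * (1 + slope/20)
Wind factor = 1 + 28.4/10 = 3.84
Slope factor = 1 + 27.4/20 = 2.37
ROS = 1.65 * 3.84 * 2.37 = 15.02 m/min

15.02


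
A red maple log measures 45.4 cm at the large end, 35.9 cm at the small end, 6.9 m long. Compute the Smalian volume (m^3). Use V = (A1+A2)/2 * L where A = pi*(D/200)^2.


Smalian: V = (A1 + A2)/2 * L,  A = pi*(D/200)^2
A1 = pi*(45.4/200)^2 = 0.161883 m^2
A2 = pi*(35.9/200)^2 = 0.101223 m^2
V = (0.161883+0.101223)/2*6.9 = 0.9077 m^3

0.9077


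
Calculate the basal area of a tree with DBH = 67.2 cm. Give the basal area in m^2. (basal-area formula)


Formula: BA = pi * (DBH/2)^2 / 10000  (cm^2 to m^2)
Radius = DBH/2 = 67.2/2 = 33.6 cm
BA = pi * 33.6^2 / 10000
   = 3546.7324 cm^2 / 10000
   = 0.3547 m^2

0.3547


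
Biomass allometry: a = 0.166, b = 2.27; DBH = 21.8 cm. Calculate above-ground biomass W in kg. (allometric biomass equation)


Formula: W = a * DBH^b  (allometric power law)
DBH^b = 21.8^2.27 = 1092.1851
W = 0.166 * 1092.1851 = 181.3 kg

181.3


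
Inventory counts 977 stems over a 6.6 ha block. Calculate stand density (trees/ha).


Formula: Stand Density = N_trees / Area_ha
Density = 977 trees / 6.6 ha
Density = 148 trees/ha

148


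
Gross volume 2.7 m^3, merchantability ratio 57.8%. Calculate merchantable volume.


Formula: MV = V_total * (merchantable_pct / 100)
Merchantable fraction = 57.8% / 100 = 0.578
MV = 2.7 m^3 * 0.578 = 1.561 m^3

1.561


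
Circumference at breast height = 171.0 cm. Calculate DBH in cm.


Formula: DBH = C / pi
DBH = 171.0 / pi
pi = 3.14159...
DBH = 54.4 cm

54.4


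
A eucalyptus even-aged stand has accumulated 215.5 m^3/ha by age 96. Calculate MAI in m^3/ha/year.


Formula: MAI = Total Volume / Stand Age
MAI = 215.5 m^3/ha / 96 years
MAI = 2.24 m^3/ha/year

2.24


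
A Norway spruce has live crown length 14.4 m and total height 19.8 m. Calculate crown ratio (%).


Formula: Crown Ratio = (Crown Length / Total Height) * 100
CR = (14.4 m / 19.8 m) * 100
CR = 0.7273 * 100 = 72.7%

72.7


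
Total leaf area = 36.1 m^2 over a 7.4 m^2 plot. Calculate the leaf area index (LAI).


Formula: LAI = total leaf area / ground area  (dimensionless)
LAI = 36.1 m^2 / 7.4 m^2
LAI = 4.88

4.88


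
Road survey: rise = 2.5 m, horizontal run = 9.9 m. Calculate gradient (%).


Formula: Gradient = rise / run * 100
Gradient = 2.5 / 9.9 * 100 = 25.3%

25.3


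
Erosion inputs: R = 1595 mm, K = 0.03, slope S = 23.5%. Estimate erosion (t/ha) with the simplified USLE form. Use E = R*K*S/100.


Formula: E = R * K * S / 100  (simplified USLE)
R * K = 1595 * 0.03 = 47.85
E = 47.85 * 23.5 / 100 = 11.24 t/ha

11.24


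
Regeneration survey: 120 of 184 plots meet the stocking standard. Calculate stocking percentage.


Formula: Stocking % = stocked plots / total plots * 100
Stocking = 120 / 184 * 100
Stocking = 0.6522 * 100 = 65.2%

65.2


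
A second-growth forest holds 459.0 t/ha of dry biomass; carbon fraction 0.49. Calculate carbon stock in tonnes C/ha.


Formula: Carbon Stock = Biomass * Carbon Fraction
C = 459.0 t/ha * 0.49
C = 224.9 t C/ha

224.9


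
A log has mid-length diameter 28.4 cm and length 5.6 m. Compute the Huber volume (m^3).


Huber: V = Am * L,  Am = pi*(Dm/200)^2
Am = pi*(28.4/200)^2 = 0.063347 m^2
V = 0.063347*5.6 = 0.3547 m^3

0.3547


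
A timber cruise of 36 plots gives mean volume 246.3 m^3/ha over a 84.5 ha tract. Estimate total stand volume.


Formula: Total Volume = Mean Volume per ha * Total Area
Total Volume = 246.3 m^3/ha * 84.5 ha
Total Volume = 20812 m^3

20812


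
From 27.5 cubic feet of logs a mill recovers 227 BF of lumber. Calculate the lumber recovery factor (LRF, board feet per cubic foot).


Formula: LRF = Lumber Output (BF) / Log Input (ft^3)
LRF = 227 BF / 27.5 ft^3
LRF = 8.25 BF/ft^3

8.25


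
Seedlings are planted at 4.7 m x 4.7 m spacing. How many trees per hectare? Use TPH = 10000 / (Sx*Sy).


Formula: TPH = 10000 m^2/ha / (spacing_x * spacing_y)
Area per tree = 4.7 m * 4.7 m = 22.09 m^2
TPH = 10000 / 22.09 = 453 trees/ha

453


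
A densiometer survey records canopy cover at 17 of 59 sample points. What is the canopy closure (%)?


Formula: Canopy closure = covered points / total points * 100
Closure = 17 / 59 * 100
Closure = 0.2881 * 100 = 28.8%

28.8


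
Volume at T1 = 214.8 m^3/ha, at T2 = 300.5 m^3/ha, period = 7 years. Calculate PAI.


Formula: PAI = (V_T2 - V_T1) / (T2 - T1)
Volume increment = 300.5 - 214.8 = 85.7 m^3/ha
PAI = 85.7 / 7 = 12.24 m^3/ha/year

12.24


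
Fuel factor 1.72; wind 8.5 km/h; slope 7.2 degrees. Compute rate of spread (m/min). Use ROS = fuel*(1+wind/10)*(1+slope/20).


Formula: ROS = fuel * (1 + wind/10) * (1 + slope/20)
Wind factor = 1 + 8.5/10 = 1.85
Slope factor = 1 + 7.2/20 = 1.36
ROS = 1.72 * 1.85 * 1.36 = 4.33 m/min

4.33


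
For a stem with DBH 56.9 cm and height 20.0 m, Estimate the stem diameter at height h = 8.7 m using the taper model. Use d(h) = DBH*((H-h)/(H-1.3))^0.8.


Taper: d(h) = DBH * ((H - h) / (H - 1.3))^0.8
Numerator = H - h = 20.0 - 8.7 = 11.3 m
Denominator = H - 1.3 = 20.0 - 1.3 = 18.7 m
Ratio = 11.3 / 18.7 = 0.60428
d = 56.9 * 0.60428^0.8 = 38.0 cm

38.0


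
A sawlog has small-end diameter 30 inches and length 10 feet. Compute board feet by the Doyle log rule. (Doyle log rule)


Doyle: BF = (D - 4)^2 * L / 16
Adjusted diameter = 30 - 4 = 26 in
(D-4)^2 = 26^2 = 676
BF = 676 * 10 / 16 = 423 BF

423


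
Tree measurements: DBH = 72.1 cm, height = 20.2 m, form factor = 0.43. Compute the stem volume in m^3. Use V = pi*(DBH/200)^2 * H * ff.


Formula: V = pi * (DBH/200)^2 * H * ff
Radius = DBH/200 = 72.1/200 = 0.3605 m
Radius^2 = 0.3605^2 = 0.12996025 m^2
V = pi * 0.12996025 * 20.2 * 0.43
V = 3.546 m^3

3.546


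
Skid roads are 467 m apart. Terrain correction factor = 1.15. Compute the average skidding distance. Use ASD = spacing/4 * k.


Formula: ASD = (spacing / 4) * correction
Uncorrected distance = spacing / 4 = 467 / 4 = 116.75 m
ASD = 116.75 * 1.15 = 134 m

134


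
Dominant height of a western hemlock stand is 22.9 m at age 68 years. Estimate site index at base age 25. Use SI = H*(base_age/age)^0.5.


Formula: SI = H_dom * (base_age / age)^0.5
Age ratio = 25 / 68 = 0.36765
sqrt(age_ratio) = 0.60634
SI = 22.9 * 0.60634 = 13.9 m

13.9


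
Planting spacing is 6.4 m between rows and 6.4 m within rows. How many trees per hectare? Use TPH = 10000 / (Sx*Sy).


Formula: TPH = 10000 m^2/ha / (spacing_x * spacing_y)
Area per tree = 6.4 m * 6.4 m = 40.96 m^2
TPH = 10000 / 40.96 = 244 trees/ha

244


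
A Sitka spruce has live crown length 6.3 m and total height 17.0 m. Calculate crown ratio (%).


Formula: Crown Ratio = (Crown Length / Total Height) * 100
CR = (6.3 m / 17.0 m) * 100
CR = 0.3706 * 100 = 37.1%

37.1


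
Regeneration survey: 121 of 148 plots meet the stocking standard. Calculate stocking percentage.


Formula: Stocking % = stocked plots / total plots * 100
Stocking = 121 / 148 * 100
Stocking = 0.8176 * 100 = 81.8%

81.8


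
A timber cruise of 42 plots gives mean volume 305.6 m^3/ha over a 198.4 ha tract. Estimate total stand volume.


Formula: Total Volume = Mean Volume per ha * Total Area
Total Volume = 305.6 m^3/ha * 198.4 ha
Total Volume = 60631 m^3

60631


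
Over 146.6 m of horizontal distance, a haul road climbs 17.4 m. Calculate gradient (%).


Formula: Gradient = rise / run * 100
Gradient = 17.4 / 146.6 * 100 = 11.9%

11.9


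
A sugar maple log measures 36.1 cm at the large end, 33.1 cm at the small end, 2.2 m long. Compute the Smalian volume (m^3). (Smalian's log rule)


Smalian: V = (A1 + A2)/2 * L,  A = pi*(D/200)^2
A1 = pi*(36.1/200)^2 = 0.102354 m^2
A2 = pi*(33.1/200)^2 = 0.086049 m^2
V = (0.102354+0.086049)/2*2.2 = 0.2072 m^3

0.2072


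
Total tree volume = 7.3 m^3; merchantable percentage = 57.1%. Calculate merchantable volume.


Formula: MV = V_total * (merchantable_pct / 100)
Merchantable fraction = 57.1% / 100 = 0.571
MV = 7.3 m^3 * 0.571 = 4.168 m^3

4.168


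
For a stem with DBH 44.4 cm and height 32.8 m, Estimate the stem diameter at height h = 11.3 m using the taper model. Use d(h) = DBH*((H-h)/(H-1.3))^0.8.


Taper: d(h) = DBH * ((H - h) / (H - 1.3))^0.8
Numerator = H - h = 32.8 - 11.3 = 21.5 m
Denominator = H - 1.3 = 32.8 - 1.3 = 31.5 m
Ratio = 21.5 / 31.5 = 0.68254
d = 44.4 * 0.68254^0.8 = 32.7 cm

32.7


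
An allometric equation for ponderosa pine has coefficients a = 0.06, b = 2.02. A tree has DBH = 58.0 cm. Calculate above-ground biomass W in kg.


Formula: W = a * DBH^b  (allometric power law)
DBH^b = 58.0^2.02 = 3648.5857
W = 0.06 * 3648.5857 = 218.9 kg

218.9


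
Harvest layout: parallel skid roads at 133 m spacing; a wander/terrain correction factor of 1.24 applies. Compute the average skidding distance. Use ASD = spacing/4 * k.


Formula: ASD = (spacing / 4) * correction
Uncorrected distance = spacing / 4 = 133 / 4 = 33.25 m
ASD = 33.25 * 1.24 = 41 m

41


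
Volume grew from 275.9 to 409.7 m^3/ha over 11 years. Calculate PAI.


Formula: PAI = (V_T2 - V_T1) / (T2 - T1)
Volume increment = 409.7 - 275.9 = 133.8 m^3/ha
PAI = 133.8 / 11 = 12.16 m^3/ha/year

12.16


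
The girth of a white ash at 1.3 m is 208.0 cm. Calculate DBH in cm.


Formula: DBH = C / pi
DBH = 208.0 / pi
pi = 3.14159...
DBH = 66.2 cm

66.2


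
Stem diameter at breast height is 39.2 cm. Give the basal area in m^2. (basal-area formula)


Formula: BA = pi * (DBH/2)^2 / 10000  (cm^2 to m^2)
Radius = DBH/2 = 39.2/2 = 19.6 cm
BA = pi * 19.6^2 / 10000
   = 1206.8742 cm^2 / 10000
   = 0.1207 m^2

0.1207


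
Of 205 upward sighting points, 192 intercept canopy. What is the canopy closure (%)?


Formula: Canopy closure = covered points / total points * 100
Closure = 192 / 205 * 100
Closure = 0.9366 * 100 = 93.7%

93.7


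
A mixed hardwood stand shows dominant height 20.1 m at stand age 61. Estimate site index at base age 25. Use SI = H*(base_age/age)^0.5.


Formula: SI = H_dom * (base_age / age)^0.5
Age ratio = 25 / 61 = 0.40984
sqrt(age_ratio) = 0.64018
SI = 20.1 * 0.64018 = 12.9 m

12.9


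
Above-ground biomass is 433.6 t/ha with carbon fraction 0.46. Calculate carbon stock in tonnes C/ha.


Formula: Carbon Stock = Biomass * Carbon Fraction
C = 433.6 t/ha * 0.46
C = 199.5 t C/ha

199.5


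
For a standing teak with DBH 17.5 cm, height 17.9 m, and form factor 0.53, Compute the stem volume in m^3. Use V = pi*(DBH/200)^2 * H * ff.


Formula: V = pi * (DBH/200)^2 * H * ff
Radius = DBH/200 = 17.5/200 = 0.0875 m
Radius^2 = 0.0875^2 = 0.00765625 m^2
V = pi * 0.00765625 * 17.9 * 0.53
V = 0.228 m^3

0.228


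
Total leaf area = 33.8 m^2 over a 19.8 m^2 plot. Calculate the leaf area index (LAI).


Formula: LAI = total leaf area / ground area  (dimensionless)
LAI = 33.8 m^2 / 19.8 m^2
LAI = 1.71

1.71


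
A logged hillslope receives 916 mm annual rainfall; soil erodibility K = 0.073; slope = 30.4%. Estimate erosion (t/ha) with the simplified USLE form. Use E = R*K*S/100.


Formula: E = R * K * S / 100  (simplified USLE)
R * K = 916 * 0.073 = 66.868
E = 66.868 * 30.4 / 100 = 20.33 t/ha

20.33


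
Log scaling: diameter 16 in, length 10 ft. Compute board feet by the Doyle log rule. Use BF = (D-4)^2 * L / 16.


Doyle: BF = (D - 4)^2 * L / 16
Adjusted diameter = 16 - 4 = 12 in
(D-4)^2 = 12^2 = 144
BF = 144 * 10 / 16 = 90 BF

90


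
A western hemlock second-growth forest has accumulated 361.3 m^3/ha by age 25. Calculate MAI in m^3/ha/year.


Formula: MAI = Total Volume / Stand Age
MAI = 361.3 m^3/ha / 25 years
MAI = 14.45 m^3/ha/year

14.45


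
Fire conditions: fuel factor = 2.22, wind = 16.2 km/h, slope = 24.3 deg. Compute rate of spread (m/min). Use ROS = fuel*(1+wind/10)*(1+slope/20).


Formula: ROS = fuel * (1 + wind/10) * (1 + slope/20)
Wind factor = 1 + 16.2/10 = 2.62
Slope factor = 1 + 24.3/20 = 2.215
ROS = 2.22 * 2.62 * 2.215 = 12.88 m/min

12.88


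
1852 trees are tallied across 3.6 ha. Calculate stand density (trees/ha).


Formula: Stand Density = N_trees / Area_ha
Density = 1852 trees / 3.6 ha
Density = 514 trees/ha

514


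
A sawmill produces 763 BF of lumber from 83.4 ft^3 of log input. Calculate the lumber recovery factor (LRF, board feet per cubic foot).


Formula: LRF = Lumber Output (BF) / Log Input (ft^3)
LRF = 763 BF / 83.4 ft^3
LRF = 9.15 BF/ft^3

9.15


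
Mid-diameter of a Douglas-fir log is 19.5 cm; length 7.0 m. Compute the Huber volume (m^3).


Huber: V = Am * L,  Am = pi*(Dm/200)^2
Am = pi*(19.5/200)^2 = 0.029865 m^2
V = 0.029865*7.0 = 0.2091 m^3

0.2091


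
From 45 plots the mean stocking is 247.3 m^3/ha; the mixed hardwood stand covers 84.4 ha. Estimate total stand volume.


Formula: Total Volume = Mean Volume per ha * Total Area
Total Volume = 247.3 m^3/ha * 84.4 ha
Total Volume = 20872 m^3

20872


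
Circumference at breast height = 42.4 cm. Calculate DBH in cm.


Formula: DBH = C / pi
DBH = 42.4 / pi
pi = 3.14159...
DBH = 13.5 cm

13.5


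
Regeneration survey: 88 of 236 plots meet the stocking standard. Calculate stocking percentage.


Formula: Stocking % = stocked plots / total plots * 100
Stocking = 88 / 236 * 100
Stocking = 0.3729 * 100 = 37.3%

37.3


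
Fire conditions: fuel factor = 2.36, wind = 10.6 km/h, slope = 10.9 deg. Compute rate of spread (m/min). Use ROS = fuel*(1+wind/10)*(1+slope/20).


Formula: ROS = fuel * (1 + wind/10) * (1 + slope/20)
Wind factor = 1 + 10.6/10 = 2.06
Slope factor = 1 + 10.9/20 = 1.545
ROS = 2.36 * 2.06 * 1.545 = 7.51 m/min

7.51


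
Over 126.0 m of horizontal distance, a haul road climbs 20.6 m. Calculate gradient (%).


Formula: Gradient = rise / run * 100
Gradient = 20.6 / 126.0 * 100 = 16.3%

16.3


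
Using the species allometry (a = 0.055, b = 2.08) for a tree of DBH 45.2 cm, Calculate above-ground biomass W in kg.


Formula: W = a * DBH^b  (allometric power law)
DBH^b = 45.2^2.08 = 2771.3281
W = 0.055 * 2771.3281 = 152.4 kg

152.4


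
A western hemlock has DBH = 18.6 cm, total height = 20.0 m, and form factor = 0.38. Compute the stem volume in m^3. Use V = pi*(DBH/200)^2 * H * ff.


Formula: V = pi * (DBH/200)^2 * H * ff
Radius = DBH/200 = 18.6/200 = 0.093 m
Radius^2 = 0.093^2 = 0.008649 m^2
V = pi * 0.008649 * 20.0 * 0.38
V = 0.207 m^3

0.207


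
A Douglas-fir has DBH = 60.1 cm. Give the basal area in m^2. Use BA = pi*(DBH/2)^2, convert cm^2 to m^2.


Formula: BA = pi * (DBH/2)^2 / 10000  (cm^2 to m^2)
Radius = DBH/2 = 60.1/2 = 30.05 cm
BA = pi * 30.05^2 / 10000
   = 2836.866 cm^2 / 10000
   = 0.2837 m^2

0.2837


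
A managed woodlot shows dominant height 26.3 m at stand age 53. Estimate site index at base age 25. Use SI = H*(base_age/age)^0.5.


Formula: SI = H_dom * (base_age / age)^0.5
Age ratio = 25 / 53 = 0.4717
sqrt(age_ratio) = 0.6868
SI = 26.3 * 0.6868 = 18.1 m

18.1


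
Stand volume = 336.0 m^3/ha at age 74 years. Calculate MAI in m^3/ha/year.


Formula: MAI = Total Volume / Stand Age
MAI = 336.0 m^3/ha / 74 years
MAI = 4.54 m^3/ha/year

4.54
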